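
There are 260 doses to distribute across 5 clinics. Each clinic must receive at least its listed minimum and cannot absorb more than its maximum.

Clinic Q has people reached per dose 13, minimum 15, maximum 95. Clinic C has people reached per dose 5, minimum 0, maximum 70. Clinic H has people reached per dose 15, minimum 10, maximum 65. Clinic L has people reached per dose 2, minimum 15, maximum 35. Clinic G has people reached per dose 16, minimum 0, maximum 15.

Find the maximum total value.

Meeting every minimum uses 15+0+10+15+0 = 40 doses, leaving 220.
Order the clinics by people reached per dose: Clinic G 16 > Clinic H 15 > Clinic Q 13 > Clinic C 5 > Clinic L 2.
Clinic G takes 15 more to reach its cap of 15 → 205 left.
Give Clinic H 55 more to hit its cap of 65 → 150 left.
Clinic Q: +80 to 95 (cap) → 70 left.
Clinic C takes 70 more to reach its cap of 70 → 0 left.
Total = 13×95 + 5×70 + 15×65 + 2×15 + 16×15 = 2830.

2830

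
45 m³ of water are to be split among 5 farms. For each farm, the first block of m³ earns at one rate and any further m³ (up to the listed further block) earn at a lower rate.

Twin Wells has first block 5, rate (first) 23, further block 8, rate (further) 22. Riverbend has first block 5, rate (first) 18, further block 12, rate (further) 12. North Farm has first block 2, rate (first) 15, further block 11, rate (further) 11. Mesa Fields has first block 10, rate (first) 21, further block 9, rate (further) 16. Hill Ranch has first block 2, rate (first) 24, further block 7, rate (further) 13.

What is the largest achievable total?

865

Rank every tier by rate: Hill Ranch/tier1 24 > Twin Wells/tier1 23 > Twin Wells/tier2 22 > Mesa Fields/tier1 21 > Riverbend/tier1 18 > Mesa Fields/tier2 16 > North Farm/tier1 15 > Hill Ranch/tier2 13 > Riverbend/tier2 12 > North Farm/tier2 11.
Fill Hill Ranch tier1 block (2 at 24) → 43 left.
Twin Wells tier1 at 23: fill all 5 → 38 left.
Twin Wells/tier2 (22): +8 → 30 left.
Fill Mesa Fields tier1 block (10 at 21) → 20 left.
Riverbend tier1 at 18: fill all 5 → 15 left.
Mesa Fields tier2 at 16: fill all 9 → 6 left.
Fill North Farm tier1 block (2 at 15) → 4 left.
4 remain; put them into Hill Ranch tier2 at 13.
Total = 24×2 + 23×5 + 22×8 + 21×10 + 18×5 + 16×9 + 15×2 + 13×4 = 865.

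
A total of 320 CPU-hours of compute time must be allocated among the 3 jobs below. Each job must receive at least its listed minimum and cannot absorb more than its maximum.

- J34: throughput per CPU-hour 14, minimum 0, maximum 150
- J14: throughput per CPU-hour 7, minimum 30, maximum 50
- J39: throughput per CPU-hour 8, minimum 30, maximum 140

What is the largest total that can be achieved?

Meeting every minimum uses 0+30+30 = 60 CPU-hours, leaving 260.
Rank by throughput per CPU-hour: J34 14 > J39 8 > J14 7.
Give J34 150 more to hit its cap of 150 → 110 left.
J39: +110 to 140 (cap) → 0 left.
Total = 14×150 + 7×30 + 8×140 = 3430.

3430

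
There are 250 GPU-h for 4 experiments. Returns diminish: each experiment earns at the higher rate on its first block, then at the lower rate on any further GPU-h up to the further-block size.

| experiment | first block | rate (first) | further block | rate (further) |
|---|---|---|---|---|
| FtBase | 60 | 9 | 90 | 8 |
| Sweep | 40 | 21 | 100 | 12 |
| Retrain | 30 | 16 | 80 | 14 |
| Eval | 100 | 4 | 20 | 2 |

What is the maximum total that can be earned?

Treat each block as its own option and order by rate: Sweep/tier1 21 > Retrain/tier1 16 > Retrain/tier2 14 > Sweep/tier2 12 > FtBase/tier1 9 > FtBase/tier2 8 > Eval/tier1 4 > Eval/tier2 2.
Sweep/tier1 (21): +40 ; 210 left.
Retrain tier1 at 16: fill all 30 ; 180 left.
Fill Retrain tier2 block (80 at 14) ; 100 left.
Sweep/tier2 (12): +100 ; 0 left.
Total = 21×40 + 16×30 + 14×80 + 12×100 = 3640.

3640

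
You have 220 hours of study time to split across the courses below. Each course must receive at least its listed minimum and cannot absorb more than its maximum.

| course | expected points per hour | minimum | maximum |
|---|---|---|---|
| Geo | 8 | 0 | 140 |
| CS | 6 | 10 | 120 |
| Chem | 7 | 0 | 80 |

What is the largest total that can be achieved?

Meeting every minimum uses 0+10+0 = 10 hours, leaving 210.
Highest expected points per hour first: Geo 8 > Chem 7 > CS 6.
Geo: +140 to 140 (cap) — 70 left.
Only 70 left; Chem takes them to reach 70.
Total = 8×140 + 6×10 + 7×70 = 1670.

1670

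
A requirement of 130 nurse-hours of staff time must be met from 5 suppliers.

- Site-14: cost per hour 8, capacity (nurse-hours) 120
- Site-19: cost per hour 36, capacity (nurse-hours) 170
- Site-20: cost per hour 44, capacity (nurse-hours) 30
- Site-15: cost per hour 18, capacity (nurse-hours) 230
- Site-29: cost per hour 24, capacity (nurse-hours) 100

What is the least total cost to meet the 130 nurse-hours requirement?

1140

Use suppliers in increasing cost order.
Take 120 from Site-14 at 8 ; need 10 more.
Take 10 from Site-15 at 18 to finish.
Site-29, Site-19, Site-20: unused.
Cost = 120×8 + 10×18 = 1140.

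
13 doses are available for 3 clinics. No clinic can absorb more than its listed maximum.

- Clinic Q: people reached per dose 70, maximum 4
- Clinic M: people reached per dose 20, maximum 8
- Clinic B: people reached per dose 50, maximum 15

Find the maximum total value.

730

Highest people reached per dose first: Clinic Q 70 > Clinic B 50 > Clinic M 20.
Give Clinic Q 4 to hit its cap of 4 → 9 left.
Clinic B: +9 (room for 15) → 9. Pool exhausted.
Total = 70×4 + 50×9 = 730.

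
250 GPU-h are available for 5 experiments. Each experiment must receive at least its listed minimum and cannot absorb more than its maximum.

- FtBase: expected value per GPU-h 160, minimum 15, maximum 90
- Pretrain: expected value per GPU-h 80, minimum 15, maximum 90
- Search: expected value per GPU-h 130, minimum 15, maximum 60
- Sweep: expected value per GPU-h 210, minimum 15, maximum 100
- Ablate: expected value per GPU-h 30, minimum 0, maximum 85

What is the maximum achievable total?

Meeting every minimum uses 15+15+15+15+0 = 60 GPU-h, leaving 190.
Rank by expected value per GPU-h: Sweep 210 > FtBase 160 > Search 130 > Pretrain 80 > Ablate 30.
Sweep: +85 to 100 (cap) — 105 left.
FtBase: +75 to 90 (cap) — 30 left.
Search has room for 45 more but only 30 remain, so it gets 45.
Total = 160×90 + 80×15 + 130×45 + 210×100 = 42450.

42450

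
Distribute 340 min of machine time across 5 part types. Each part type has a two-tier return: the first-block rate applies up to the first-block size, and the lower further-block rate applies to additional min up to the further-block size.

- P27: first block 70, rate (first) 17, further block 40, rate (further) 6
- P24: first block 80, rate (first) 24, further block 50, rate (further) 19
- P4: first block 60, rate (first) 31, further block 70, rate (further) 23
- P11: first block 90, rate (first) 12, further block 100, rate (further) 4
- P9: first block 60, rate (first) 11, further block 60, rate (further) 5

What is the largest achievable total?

7650

Rank every tier by rate: P4/T1 31 > P24/T1 24 > P4/T2 23 > P24/T2 19 > P27/T1 17 > P11/T1 12 > P9/T1 11 > P27/T2 6 > P9/T2 5 > P11/T2 4.
P4 T1 at 31: fill all 60 ; 280 left.
P24/T1 (24): +80 ; 200 left.
Fill P4 T2 block (70 at 23) ; 130 left.
P24/T2 (19): +50 ; 80 left.
P27/T1 (17): +70 ; 10 left.
10 remain; put them into P11 T1 at 12.
Total = 31×60 + 24×80 + 23×70 + 19×50 + 17×70 + 12×10 = 7650.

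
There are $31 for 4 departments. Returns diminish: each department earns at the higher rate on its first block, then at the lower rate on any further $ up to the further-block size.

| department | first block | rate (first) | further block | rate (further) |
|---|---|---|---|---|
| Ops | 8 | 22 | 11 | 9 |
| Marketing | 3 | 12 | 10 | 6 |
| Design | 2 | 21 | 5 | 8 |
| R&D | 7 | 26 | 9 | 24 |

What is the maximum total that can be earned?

670

Rank every tier by rate: R&D/tier1 26 > R&D/tier2 24 > Ops/tier1 22 > Design/tier1 21 > Marketing/tier1 12 > Ops/tier2 9 > Design/tier2 8 > Marketing/tier2 6.
R&D/tier1 (26): +7 → 24 left.
R&D/tier2 (24): +9 → 15 left.
Ops/tier1 (22): +8 → 7 left.
Design/tier1 (21): +2 → 5 left.
Marketing/tier1 (12): +3 → 2 left.
2 remain; put them into Ops tier2 at 9.
Total = 26×7 + 24×9 + 22×8 + 21×2 + 12×3 + 9×2 = 670.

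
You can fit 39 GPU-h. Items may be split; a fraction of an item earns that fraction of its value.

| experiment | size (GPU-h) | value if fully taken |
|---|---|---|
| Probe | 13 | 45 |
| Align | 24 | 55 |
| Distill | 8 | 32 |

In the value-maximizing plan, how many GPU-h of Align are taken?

Rank by value-to-size ratio: Distill 32/8≈4, Probe 45/13≈3.46, Align 55/24≈2.29.
All 8 GPU-h of Distill fit (value 32) → 31 remain.
All 13 GPU-h of Probe fit (value 45) → 18 remain.
Only 18 GPU-h remain; take 18/24 of Align for value 55×18/24 = 41.25.

18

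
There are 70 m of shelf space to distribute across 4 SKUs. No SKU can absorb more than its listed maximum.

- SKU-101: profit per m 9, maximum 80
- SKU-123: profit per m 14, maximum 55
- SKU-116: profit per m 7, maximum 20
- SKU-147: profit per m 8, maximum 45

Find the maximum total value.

Order the SKUs by profit per m: SKU-123 14 > SKU-101 9 > SKU-147 8 > SKU-116 7.
SKU-123 takes 55 to reach its cap of 55 → 15 left.
SKU-101: +15 (room for 80) → 15. Pool exhausted.
Total = 9×15 + 14×55 = 905.

905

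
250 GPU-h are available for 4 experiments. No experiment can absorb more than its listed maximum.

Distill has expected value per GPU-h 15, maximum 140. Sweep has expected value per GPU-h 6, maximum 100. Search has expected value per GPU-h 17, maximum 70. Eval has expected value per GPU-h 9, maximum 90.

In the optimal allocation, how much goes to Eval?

40

Rank by expected value per GPU-h: Search 17 > Distill 15 > Eval 9 > Sweep 6.
Give Search 70 to hit its cap of 70 ; 180 left.
Distill: +140 to 140 (cap) ; 40 left.
Eval has room for 90 but only 40 remain, so it gets 40.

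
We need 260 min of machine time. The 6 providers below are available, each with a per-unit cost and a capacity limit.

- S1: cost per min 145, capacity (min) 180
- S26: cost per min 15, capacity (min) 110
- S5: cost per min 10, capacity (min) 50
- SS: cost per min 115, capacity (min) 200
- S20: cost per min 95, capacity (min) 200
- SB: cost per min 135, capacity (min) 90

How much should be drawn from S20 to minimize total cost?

100

Fill from the cheapest provider first.
Take 50 from S5 at 10 — need 210 more.
Take 110 from S26 at 15 — need 100 more.
S20 (95): take the remaining 100 — done.
SS, SB, S1: unused.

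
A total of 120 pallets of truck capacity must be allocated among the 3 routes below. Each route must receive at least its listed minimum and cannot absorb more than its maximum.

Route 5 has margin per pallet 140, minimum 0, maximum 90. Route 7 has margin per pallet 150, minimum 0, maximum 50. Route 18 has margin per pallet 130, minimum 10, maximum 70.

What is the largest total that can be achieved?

17200

Meeting every minimum uses 0+0+10 = 10 pallets, leaving 110.
Highest margin per pallet first: Route 7 150 > Route 5 140 > Route 18 130.
Route 7: +50 to 50 (cap) → 60 left.
Only 60 left; Route 5 takes them to reach 60.
Total = 140×60 + 150×50 + 130×10 = 17200.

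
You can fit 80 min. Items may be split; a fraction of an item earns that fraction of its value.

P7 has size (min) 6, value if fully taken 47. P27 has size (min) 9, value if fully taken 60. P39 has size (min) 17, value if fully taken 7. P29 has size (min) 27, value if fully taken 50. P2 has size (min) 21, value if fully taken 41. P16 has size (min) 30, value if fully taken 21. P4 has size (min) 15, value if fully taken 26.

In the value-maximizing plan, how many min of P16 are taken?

2

Rank by value-to-size ratio: P7 47/6≈7.83, P27 60/9≈6.67, P2 41/21≈1.95, P29 50/27≈1.85, P4 26/15≈1.73, P16 21/30≈0.7, P39 7/17≈0.412.
P7: take in full, 6 min for value 47 ; 74 left.
P27: take in full, 9 min for value 60 ; 65 left.
P2: take in full, 21 min for value 41 ; 44 left.
Take all of P29 (27 min, value 50) ; 17 min left.
All 15 min of P4 fit (value 26) ; 2 remain.
Fill the last 2 min with part of P16: 2/30 of it earns 1.4.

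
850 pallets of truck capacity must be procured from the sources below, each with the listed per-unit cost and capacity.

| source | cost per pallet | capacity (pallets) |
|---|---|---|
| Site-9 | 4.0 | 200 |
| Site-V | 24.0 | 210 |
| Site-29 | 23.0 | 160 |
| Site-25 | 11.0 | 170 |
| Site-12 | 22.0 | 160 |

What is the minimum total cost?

Cheapest first:
Site-9 at 4.0: take all 200 pallets — 650 still needed.
Take 170 from Site-25 at 11.0 — need 480 more.
Site-12 (22.0): use full 160 — 320 pallets to go.
Site-29 at 23.0: take all 160 pallets — 160 still needed.
Take 160 from Site-V at 24.0 to finish.
Cost = 200×4.0 + 170×11.0 + 160×22.0 + 160×23.0 + 160×24.0 = 13710.

13710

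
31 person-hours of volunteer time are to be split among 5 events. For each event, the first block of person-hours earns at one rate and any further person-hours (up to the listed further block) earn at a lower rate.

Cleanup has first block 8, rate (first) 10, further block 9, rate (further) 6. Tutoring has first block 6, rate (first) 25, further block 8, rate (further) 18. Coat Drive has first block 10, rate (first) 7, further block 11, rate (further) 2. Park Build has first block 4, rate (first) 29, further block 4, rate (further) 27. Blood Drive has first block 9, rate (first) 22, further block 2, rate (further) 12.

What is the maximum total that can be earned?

716

Order all 10 blocks by rate: Park Build/first 29 > Park Build/second 27 > Tutoring/first 25 > Blood Drive/first 22 > Tutoring/second 18 > Blood Drive/second 12 > Cleanup/first 10 > Coat Drive/first 7 > Cleanup/second 6 > Coat Drive/second 2.
Fill Park Build first block (4 at 29) → 27 left.
Park Build second at 27: fill all 4 → 23 left.
Tutoring first at 25: fill all 6 → 17 left.
Fill Blood Drive first block (9 at 22) → 8 left.
Tutoring second at 18: fill all 8 → 0 left.
Total = 29×4 + 27×4 + 25×6 + 22×9 + 18×8 = 716.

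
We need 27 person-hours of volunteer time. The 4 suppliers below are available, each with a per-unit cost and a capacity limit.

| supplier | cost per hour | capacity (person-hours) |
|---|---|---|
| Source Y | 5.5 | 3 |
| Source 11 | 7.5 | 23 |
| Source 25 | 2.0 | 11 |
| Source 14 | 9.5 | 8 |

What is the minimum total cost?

136

Use suppliers in increasing cost order.
Source 25 (2.0): use full 11 ; 16 person-hours to go.
Take 3 from Source Y at 5.5 ; need 13 more.
Source 11 (7.5): take the remaining 13 ; done.
Source 14: unused.
Cost = 11×2.0 + 3×5.5 + 13×7.5 = 136.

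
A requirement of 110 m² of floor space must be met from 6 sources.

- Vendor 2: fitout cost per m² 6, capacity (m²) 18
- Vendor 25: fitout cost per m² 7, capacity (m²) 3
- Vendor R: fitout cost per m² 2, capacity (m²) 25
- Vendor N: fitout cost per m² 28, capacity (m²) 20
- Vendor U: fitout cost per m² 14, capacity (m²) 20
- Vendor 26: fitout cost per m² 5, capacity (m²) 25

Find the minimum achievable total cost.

1116

Cheapest first:
Vendor R at 2: take all 25 m² ; 85 still needed.
Vendor 26 (5): use full 25 ; 60 m² to go.
Vendor 2 (6): use full 18 ; 42 m² to go.
Vendor 25 (7): use full 3 ; 39 m² to go.
Vendor U at 14: take all 20 m² ; 19 still needed.
Vendor N at 28: take 19 of its 20 ; requirement met.
Cost = 25×2 + 25×5 + 18×6 + 3×7 + 20×14 + 19×28 = 1116.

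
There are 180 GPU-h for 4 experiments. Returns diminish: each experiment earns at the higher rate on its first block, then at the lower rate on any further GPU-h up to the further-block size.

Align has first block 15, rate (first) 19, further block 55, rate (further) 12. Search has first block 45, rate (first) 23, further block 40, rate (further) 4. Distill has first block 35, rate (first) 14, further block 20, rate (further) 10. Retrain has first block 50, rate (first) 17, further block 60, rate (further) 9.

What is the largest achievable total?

3080

Treat each block as its own option and order by rate: Search/first 23 > Align/first 19 > Retrain/first 17 > Distill/first 14 > Align/second 12 > Distill/second 10 > Retrain/second 9 > Search/second 4.
Search first at 23: fill all 45 → 135 left.
Align first at 19: fill all 15 → 120 left.
Retrain first at 17: fill all 50 → 70 left.
Distill/first (14): +35 → 35 left.
35 remain; put them into Align second at 12.
Total = 23×45 + 19×15 + 17×50 + 14×35 + 12×35 = 3080.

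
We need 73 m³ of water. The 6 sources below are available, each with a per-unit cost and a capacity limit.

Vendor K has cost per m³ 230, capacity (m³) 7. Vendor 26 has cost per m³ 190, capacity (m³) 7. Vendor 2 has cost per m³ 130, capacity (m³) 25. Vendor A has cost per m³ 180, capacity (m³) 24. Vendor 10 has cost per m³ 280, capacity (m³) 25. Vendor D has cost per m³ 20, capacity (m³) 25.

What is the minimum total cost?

7890

Fill from the cheapest source first.
Vendor D (20): use full 25 → 48 m³ to go.
Vendor 2 at 130: take all 25 m³ → 23 still needed.
Take 23 from Vendor A at 180 to finish.
Vendor 26, Vendor K, Vendor 10: unused.
Cost = 25×20 + 25×130 + 23×180 = 7890.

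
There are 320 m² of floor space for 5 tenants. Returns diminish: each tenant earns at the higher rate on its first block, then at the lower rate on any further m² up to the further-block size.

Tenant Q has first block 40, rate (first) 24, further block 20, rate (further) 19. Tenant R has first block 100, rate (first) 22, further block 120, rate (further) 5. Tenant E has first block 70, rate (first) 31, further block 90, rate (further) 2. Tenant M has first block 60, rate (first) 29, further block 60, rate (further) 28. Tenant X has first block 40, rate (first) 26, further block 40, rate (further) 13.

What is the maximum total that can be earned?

Rank every tier by rate: Tenant E/first 31 > Tenant M/first 29 > Tenant M/second 28 > Tenant X/first 26 > Tenant Q/first 24 > Tenant R/first 22 > Tenant Q/second 19 > Tenant X/second 13 > Tenant R/second 5 > Tenant E/second 2.
Tenant E/first (31): +70 — 250 left.
Tenant M/first (29): +60 — 190 left.
Fill Tenant M second block (60 at 28) — 130 left.
Tenant X first at 26: fill all 40 — 90 left.
Fill Tenant Q first block (40 at 24) — 50 left.
50 remain; put them into Tenant R first at 22.
Total = 31×70 + 29×60 + 28×60 + 26×40 + 24×40 + 22×50 = 8690.

8690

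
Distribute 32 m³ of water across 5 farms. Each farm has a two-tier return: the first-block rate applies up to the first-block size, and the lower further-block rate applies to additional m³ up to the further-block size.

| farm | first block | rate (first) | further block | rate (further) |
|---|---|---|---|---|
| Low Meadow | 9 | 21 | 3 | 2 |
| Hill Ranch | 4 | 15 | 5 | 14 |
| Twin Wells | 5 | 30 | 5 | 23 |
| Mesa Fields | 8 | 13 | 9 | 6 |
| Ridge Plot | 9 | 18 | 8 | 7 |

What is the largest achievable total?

676

Rank every tier by rate: Twin Wells/T1 30 > Twin Wells/T2 23 > Low Meadow/T1 21 > Ridge Plot/T1 18 > Hill Ranch/T1 15 > Hill Ranch/T2 14 > Mesa Fields/T1 13 > Ridge Plot/T2 7 > Mesa Fields/T2 6 > Low Meadow/T2 2.
Fill Twin Wells T1 block (5 at 30) ; 27 left.
Fill Twin Wells T2 block (5 at 23) ; 22 left.
Fill Low Meadow T1 block (9 at 21) ; 13 left.
Fill Ridge Plot T1 block (9 at 18) ; 4 left.
Fill Hill Ranch T1 block (4 at 15) ; 0 left.
Total = 30×5 + 23×5 + 21×9 + 18×9 + 15×4 = 676.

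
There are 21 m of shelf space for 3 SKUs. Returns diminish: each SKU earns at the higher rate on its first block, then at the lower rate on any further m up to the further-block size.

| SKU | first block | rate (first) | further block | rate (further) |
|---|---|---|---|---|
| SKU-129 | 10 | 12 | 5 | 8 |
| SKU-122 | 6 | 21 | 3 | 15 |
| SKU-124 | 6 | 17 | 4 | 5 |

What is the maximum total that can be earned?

345

Rank every tier by rate: SKU-122/tier1 21 > SKU-124/tier1 17 > SKU-122/tier2 15 > SKU-129/tier1 12 > SKU-129/tier2 8 > SKU-124/tier2 5.
SKU-122 tier1 at 21: fill all 6 ; 15 left.
SKU-124/tier1 (17): +6 ; 9 left.
Fill SKU-122 tier2 block (3 at 15) ; 6 left.
SKU-129/tier1: +6 of 10 at 12; pool empty.
Total = 21×6 + 17×6 + 15×3 + 12×6 = 345.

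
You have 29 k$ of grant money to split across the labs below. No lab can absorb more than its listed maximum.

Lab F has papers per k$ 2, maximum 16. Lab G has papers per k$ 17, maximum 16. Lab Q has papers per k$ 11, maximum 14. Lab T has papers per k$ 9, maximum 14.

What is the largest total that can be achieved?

415

Highest papers per k$ first: Lab G 17 > Lab Q 11 > Lab T 9 > Lab F 2.
Lab G: +16 to 16 (cap) → 13 left.
Lab Q has room for 14 but only 13 remain, so it gets 13.
Total = 17×16 + 11×13 = 415.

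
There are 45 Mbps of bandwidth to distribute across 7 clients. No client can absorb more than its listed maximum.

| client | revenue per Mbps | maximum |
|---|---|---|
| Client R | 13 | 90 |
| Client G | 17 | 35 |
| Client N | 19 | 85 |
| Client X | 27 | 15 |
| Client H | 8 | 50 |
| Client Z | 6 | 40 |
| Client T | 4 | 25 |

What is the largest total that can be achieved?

Rank by revenue per Mbps: Client X 27 > Client N 19 > Client G 17 > Client R 13 > Client H 8 > Client Z 6 > Client T 4.
Client X: +15 to 15 (cap) → 30 left.
Client N: +30 (room for 85) → 30. Pool exhausted.
Total = 19×30 + 27×15 = 975.

975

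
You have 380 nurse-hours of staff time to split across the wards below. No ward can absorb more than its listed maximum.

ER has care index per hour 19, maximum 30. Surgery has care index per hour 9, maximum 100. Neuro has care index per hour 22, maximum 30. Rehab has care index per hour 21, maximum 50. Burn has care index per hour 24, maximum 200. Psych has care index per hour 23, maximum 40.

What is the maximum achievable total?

Order the wards by care index per hour: Burn 24 > Psych 23 > Neuro 22 > Rehab 21 > ER 19 > Surgery 9.
Burn: +200 to 200 (cap) — 180 left.
Psych: +40 to 40 (cap) — 140 left.
Give Neuro 30 to hit its cap of 30 — 110 left.
Rehab takes 50 to reach its cap of 50 — 60 left.
Give ER 30 to hit its cap of 30 — 30 left.
Surgery: +30 (room for 100) → 30. Pool exhausted.
Total = 19×30 + 9×30 + 22×30 + 21×50 + 24×200 + 23×40 = 8270.

8270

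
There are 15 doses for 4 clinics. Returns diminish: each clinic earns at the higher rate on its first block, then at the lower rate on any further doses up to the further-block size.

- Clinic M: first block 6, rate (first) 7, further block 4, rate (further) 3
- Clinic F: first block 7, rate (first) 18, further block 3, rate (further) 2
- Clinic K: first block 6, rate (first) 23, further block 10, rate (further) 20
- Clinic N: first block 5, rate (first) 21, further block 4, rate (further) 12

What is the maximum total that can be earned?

Order all 8 blocks by rate: Clinic K/T1 23 > Clinic N/T1 21 > Clinic K/T2 20 > Clinic F/T1 18 > Clinic N/T2 12 > Clinic M/T1 7 > Clinic M/T2 3 > Clinic F/T2 2.
Clinic K T1 at 23: fill all 6 — 9 left.
Fill Clinic N T1 block (5 at 21) — 4 left.
4 remain; put them into Clinic K T2 at 20.
Total = 23×6 + 21×5 + 20×4 = 323.

323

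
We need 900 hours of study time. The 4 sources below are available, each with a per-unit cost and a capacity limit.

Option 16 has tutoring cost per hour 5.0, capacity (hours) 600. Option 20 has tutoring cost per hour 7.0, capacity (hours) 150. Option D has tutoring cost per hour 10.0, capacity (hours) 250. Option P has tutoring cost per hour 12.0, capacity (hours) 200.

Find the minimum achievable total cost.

Cheapest first:
Take 600 from Option 16 at 5.0 → need 300 more.
Option 20 at 7.0: take all 150 hours → 150 still needed.
Option D (10.0): take the remaining 150 → done.
Option P: unused.
Cost = 600×5.0 + 150×7.0 + 150×10.0 = 5550.

5550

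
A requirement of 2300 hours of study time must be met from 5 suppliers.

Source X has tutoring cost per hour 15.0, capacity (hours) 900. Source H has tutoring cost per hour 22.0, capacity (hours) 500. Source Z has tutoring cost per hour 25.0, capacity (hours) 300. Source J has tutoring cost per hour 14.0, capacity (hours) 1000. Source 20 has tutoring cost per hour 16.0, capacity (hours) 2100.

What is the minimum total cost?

33900

Use suppliers in increasing cost order.
Source J at 14.0: take all 1000 hours ; 1300 still needed.
Source X (15.0): use full 900 ; 400 hours to go.
Take 400 from Source 20 at 16.0 to finish.
Source H, Source Z: unused.
Cost = 1000×14.0 + 900×15.0 + 400×16.0 = 33900.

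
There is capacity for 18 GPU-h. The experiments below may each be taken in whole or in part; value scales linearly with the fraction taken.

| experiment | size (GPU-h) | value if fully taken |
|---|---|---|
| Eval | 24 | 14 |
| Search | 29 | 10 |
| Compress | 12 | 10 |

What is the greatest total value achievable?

13.5

Sort by value density: Compress 10/12≈0.833, Eval 14/24≈0.583, Search 10/29≈0.345.
Compress: take in full, 12 GPU-h for value 10 — 6 left.
Fill the last 6 GPU-h with part of Eval: 6/24 of it earns 3.5.
Total value = 13.5.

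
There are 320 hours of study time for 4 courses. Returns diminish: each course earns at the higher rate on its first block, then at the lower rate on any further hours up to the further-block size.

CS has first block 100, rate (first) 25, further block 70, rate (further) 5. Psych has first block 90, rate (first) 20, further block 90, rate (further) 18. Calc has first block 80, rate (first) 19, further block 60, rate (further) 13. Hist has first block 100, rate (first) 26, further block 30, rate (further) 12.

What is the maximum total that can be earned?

7470

Treat each block as its own option and order by rate: Hist/tier1 26 > CS/tier1 25 > Psych/tier1 20 > Calc/tier1 19 > Psych/tier2 18 > Calc/tier2 13 > Hist/tier2 12 > CS/tier2 5.
Fill Hist tier1 block (100 at 26) ; 220 left.
CS tier1 at 25: fill all 100 ; 120 left.
Psych/tier1 (20): +90 ; 30 left.
Calc/tier1: +30 of 80 at 19; pool empty.
Total = 26×100 + 25×100 + 20×90 + 19×30 = 7470.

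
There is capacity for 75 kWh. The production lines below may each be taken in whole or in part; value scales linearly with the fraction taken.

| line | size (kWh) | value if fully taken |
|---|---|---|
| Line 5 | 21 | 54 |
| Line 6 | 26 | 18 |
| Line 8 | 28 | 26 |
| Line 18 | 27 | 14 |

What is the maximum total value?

Rank by value-to-size ratio: Line 5 54/21≈2.57, Line 8 26/28≈0.929, Line 6 18/26≈0.692, Line 18 14/27≈0.519.
All 21 kWh of Line 5 fit (value 54) → 54 remain.
Take all of Line 8 (28 kWh, value 26) → 26 kWh left.
Line 6: take in full, 26 kWh for value 18 → 0 left.
Total value = 98.

98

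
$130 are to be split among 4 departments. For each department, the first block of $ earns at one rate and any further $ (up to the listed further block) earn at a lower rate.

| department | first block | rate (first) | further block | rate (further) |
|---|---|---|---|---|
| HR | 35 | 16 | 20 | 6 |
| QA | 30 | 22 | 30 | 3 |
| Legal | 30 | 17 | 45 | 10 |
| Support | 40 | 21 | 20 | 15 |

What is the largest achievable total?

2490

Treat each block as its own option and order by rate: QA/tier1 22 > Support/tier1 21 > Legal/tier1 17 > HR/tier1 16 > Support/tier2 15 > Legal/tier2 10 > HR/tier2 6 > QA/tier2 3.
Fill QA tier1 block (30 at 22) → 100 left.
Fill Support tier1 block (40 at 21) → 60 left.
Fill Legal tier1 block (30 at 17) → 30 left.
HR tier1 at 16: only 30 left, fill 30.
Total = 22×30 + 21×40 + 17×30 + 16×30 = 2490.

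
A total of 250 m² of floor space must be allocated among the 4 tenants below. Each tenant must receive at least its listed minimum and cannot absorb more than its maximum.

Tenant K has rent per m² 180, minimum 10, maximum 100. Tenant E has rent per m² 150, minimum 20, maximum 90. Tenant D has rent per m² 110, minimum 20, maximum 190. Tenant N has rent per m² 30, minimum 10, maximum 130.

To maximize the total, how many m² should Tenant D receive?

Meeting every minimum uses 10+20+20+10 = 60 m², leaving 190.
Order the tenants by rent per m²: Tenant K 180 > Tenant E 150 > Tenant D 110 > Tenant N 30.
Tenant K: +90 to 100 (cap) ; 100 left.
Tenant E: +70 to 90 (cap) ; 30 left.
Only 30 left; Tenant D takes them to reach 50.

50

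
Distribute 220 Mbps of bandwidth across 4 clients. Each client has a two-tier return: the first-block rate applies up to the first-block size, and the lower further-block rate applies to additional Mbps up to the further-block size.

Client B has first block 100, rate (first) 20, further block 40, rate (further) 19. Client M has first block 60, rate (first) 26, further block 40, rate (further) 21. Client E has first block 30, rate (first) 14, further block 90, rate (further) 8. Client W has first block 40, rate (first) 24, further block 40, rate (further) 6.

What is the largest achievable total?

4960

Order all 8 blocks by rate: Client M/tier1 26 > Client W/tier1 24 > Client M/tier2 21 > Client B/tier1 20 > Client B/tier2 19 > Client E/tier1 14 > Client E/tier2 8 > Client W/tier2 6.
Client M tier1 at 26: fill all 60 → 160 left.
Client W tier1 at 24: fill all 40 → 120 left.
Fill Client M tier2 block (40 at 21) → 80 left.
80 remain; put them into Client B tier1 at 20.
Total = 26×60 + 24×40 + 21×40 + 20×80 = 4960.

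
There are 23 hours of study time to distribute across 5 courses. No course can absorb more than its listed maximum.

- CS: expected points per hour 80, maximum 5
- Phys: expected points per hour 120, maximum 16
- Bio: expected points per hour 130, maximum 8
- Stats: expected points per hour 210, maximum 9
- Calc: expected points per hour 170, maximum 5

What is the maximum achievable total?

3900

Order the courses by expected points per hour: Stats 210 > Calc 170 > Bio 130 > Phys 120 > CS 80.
Give Stats 9 to hit its cap of 9 ; 14 left.
Give Calc 5 to hit its cap of 5 ; 9 left.
Give Bio 8 to hit its cap of 8 ; 1 left.
Phys has room for 16 but only 1 remain, so it gets 1.
Total = 120×1 + 130×8 + 210×9 + 170×5 = 3900.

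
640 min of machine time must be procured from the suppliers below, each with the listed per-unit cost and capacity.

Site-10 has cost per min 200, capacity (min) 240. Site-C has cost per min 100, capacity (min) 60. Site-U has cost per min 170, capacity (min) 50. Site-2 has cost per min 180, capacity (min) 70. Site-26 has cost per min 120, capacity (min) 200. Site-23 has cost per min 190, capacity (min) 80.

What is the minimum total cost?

102300

Cheapest first:
Site-C (100): use full 60 — 580 min to go.
Site-26 (120): use full 200 — 380 min to go.
Site-U at 170: take all 50 min — 330 still needed.
Site-2 at 180: take all 70 min — 260 still needed.
Take 80 from Site-23 at 190 — need 180 more.
Site-10 (200): take the remaining 180 — done.
Cost = 60×100 + 200×120 + 50×170 + 70×180 + 80×190 + 180×200 = 102300.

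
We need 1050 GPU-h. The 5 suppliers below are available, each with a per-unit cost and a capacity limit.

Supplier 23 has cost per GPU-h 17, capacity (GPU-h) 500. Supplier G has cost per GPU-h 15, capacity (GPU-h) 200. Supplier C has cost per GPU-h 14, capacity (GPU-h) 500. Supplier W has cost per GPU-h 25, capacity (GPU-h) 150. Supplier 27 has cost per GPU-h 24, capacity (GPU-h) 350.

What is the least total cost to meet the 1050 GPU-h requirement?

15950

Use suppliers in increasing cost order.
Supplier C at 14: take all 500 GPU-h ; 550 still needed.
Supplier G (15): use full 200 ; 350 GPU-h to go.
Take 350 from Supplier 23 at 17 to finish.
Supplier 27, Supplier W: unused.
Cost = 500×14 + 200×15 + 350×17 = 15950.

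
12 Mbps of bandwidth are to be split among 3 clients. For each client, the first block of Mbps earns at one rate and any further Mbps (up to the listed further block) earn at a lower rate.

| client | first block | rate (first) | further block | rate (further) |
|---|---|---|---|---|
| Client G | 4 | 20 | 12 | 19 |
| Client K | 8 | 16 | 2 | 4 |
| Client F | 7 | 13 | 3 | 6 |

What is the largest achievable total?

Treat each block as its own option and order by rate: Client G/first 20 > Client G/second 19 > Client K/first 16 > Client F/first 13 > Client F/second 6 > Client K/second 4.
Fill Client G first block (4 at 20) ; 8 left.
Client G second at 19: only 8 left, fill 8.
Total = 20×4 + 19×8 = 232.

232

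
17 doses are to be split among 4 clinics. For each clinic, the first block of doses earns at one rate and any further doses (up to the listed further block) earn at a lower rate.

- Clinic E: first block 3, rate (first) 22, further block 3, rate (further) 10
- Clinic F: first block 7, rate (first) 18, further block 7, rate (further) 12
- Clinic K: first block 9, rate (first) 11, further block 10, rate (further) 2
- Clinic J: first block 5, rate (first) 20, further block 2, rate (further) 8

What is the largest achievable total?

316

Treat each block as its own option and order by rate: Clinic E/T1 22 > Clinic J/T1 20 > Clinic F/T1 18 > Clinic F/T2 12 > Clinic K/T1 11 > Clinic E/T2 10 > Clinic J/T2 8 > Clinic K/T2 2.
Clinic E/T1 (22): +3 → 14 left.
Clinic J T1 at 20: fill all 5 → 9 left.
Clinic F/T1 (18): +7 → 2 left.
2 remain; put them into Clinic F T2 at 12.
Total = 22×3 + 20×5 + 18×7 + 12×2 = 316.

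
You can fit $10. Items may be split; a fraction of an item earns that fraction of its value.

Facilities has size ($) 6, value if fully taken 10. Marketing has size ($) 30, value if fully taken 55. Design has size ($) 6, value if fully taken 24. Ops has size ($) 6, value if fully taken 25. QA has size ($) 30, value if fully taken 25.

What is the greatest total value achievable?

41

Best value per unit of size first: Ops 25/6≈4.17, Design 24/6≈4, Marketing 55/30≈1.83, Facilities 10/6≈1.67, QA 25/30≈0.833.
Take all of Ops (6 $, value 25) — 4 $ left.
Fill the last 4 $ with part of Design: 4/6 of it earns 16.
Total value = 41.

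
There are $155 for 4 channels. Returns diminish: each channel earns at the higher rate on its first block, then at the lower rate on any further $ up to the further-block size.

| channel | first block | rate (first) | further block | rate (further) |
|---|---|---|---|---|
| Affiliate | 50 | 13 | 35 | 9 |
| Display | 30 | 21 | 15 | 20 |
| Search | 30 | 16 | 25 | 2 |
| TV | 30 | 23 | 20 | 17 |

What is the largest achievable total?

2830

Order all 8 blocks by rate: TV/first 23 > Display/first 21 > Display/second 20 > TV/second 17 > Search/first 16 > Affiliate/first 13 > Affiliate/second 9 > Search/second 2.
TV/first (23): +30 — 125 left.
Fill Display first block (30 at 21) — 95 left.
Fill Display second block (15 at 20) — 80 left.
Fill TV second block (20 at 17) — 60 left.
Search/first (16): +30 — 30 left.
Affiliate first at 13: only 30 left, fill 30.
Total = 23×30 + 21×30 + 20×15 + 17×20 + 16×30 + 13×30 = 2830.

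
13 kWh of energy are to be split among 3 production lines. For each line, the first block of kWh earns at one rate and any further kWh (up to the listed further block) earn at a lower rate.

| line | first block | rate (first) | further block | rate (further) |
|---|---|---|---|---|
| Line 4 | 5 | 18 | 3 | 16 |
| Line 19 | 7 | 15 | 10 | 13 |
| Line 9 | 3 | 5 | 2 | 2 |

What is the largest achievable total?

213

Treat each block as its own option and order by rate: Line 4/first 18 > Line 4/second 16 > Line 19/first 15 > Line 19/second 13 > Line 9/first 5 > Line 9/second 2.
Line 4 first at 18: fill all 5 — 8 left.
Line 4/second (16): +3 — 5 left.
5 remain; put them into Line 19 first at 15.
Total = 18×5 + 16×3 + 15×5 = 213.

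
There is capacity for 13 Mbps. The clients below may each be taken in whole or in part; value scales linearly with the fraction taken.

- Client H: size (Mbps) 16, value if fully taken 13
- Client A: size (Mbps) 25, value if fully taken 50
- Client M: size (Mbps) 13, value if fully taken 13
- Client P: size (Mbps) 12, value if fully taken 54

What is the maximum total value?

Rank by value-to-size ratio: Client P 54/12≈4.5, Client A 50/25≈2, Client M 13/13≈1, Client H 13/16≈0.812.
Client P: take in full, 12 Mbps for value 54 — 1 left.
Fill the last 1 Mbps with part of Client A: 1/25 of it earns 2.
Total value = 56.

56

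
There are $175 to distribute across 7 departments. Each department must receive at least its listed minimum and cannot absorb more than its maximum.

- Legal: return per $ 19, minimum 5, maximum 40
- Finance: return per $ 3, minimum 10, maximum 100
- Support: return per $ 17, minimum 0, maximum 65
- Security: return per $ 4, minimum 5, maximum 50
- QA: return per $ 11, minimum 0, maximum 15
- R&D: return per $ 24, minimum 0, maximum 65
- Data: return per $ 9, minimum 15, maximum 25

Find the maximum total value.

Meeting every minimum uses 5+10+0+5+0+0+15 = 35 $, leaving 140.
Order the departments by return per $: R&D 24 > Legal 19 > Support 17 > QA 11 > Data 9 > Security 4 > Finance 3.
R&D takes 65 more to reach its cap of 65 → 75 left.
Legal takes 35 more to reach its cap of 40 → 40 left.
Only 40 left; Support takes them to reach 40.
Total = 19×40 + 3×10 + 17×40 + 4×5 + 24×65 + 9×15 = 3185.

3185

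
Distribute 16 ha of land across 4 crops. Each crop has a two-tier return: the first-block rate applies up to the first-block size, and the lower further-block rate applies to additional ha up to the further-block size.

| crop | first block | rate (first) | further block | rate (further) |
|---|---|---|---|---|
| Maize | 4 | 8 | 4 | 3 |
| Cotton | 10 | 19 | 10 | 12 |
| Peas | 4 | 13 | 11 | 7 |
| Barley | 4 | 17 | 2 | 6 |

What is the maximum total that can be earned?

Treat each block as its own option and order by rate: Cotton/tier1 19 > Barley/tier1 17 > Peas/tier1 13 > Cotton/tier2 12 > Maize/tier1 8 > Peas/tier2 7 > Barley/tier2 6 > Maize/tier2 3.
Cotton tier1 at 19: fill all 10 — 6 left.
Barley/tier1 (17): +4 — 2 left.
Peas tier1 at 13: only 2 left, fill 2.
Total = 19×10 + 17×4 + 13×2 = 284.

284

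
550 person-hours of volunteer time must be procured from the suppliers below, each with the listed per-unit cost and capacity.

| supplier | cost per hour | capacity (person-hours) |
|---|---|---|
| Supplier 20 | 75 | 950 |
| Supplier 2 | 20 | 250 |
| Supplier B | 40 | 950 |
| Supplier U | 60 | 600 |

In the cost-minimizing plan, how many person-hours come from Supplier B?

Fill from the cheapest supplier first.
Supplier 2 (20): use full 250 → 300 person-hours to go.
Take 300 from Supplier B at 40 to finish.
Supplier U, Supplier 20: unused.

300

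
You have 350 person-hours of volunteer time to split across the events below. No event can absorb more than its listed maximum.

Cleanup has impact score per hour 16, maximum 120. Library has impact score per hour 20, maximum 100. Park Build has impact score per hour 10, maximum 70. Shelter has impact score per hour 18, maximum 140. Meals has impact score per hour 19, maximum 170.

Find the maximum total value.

6670

Rank by impact score per hour: Library 20 > Meals 19 > Shelter 18 > Cleanup 16 > Park Build 10.
Library takes 100 to reach its cap of 100 — 250 left.
Give Meals 170 to hit its cap of 170 — 80 left.
Shelter: +80 (room for 140) → 80. Pool exhausted.
Total = 20×100 + 18×80 + 19×170 = 6670.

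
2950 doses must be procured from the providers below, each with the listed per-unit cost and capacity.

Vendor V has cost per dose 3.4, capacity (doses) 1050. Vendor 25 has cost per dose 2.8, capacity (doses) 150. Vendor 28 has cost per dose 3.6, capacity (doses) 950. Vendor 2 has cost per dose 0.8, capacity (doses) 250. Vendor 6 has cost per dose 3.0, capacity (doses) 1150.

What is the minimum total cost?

Use providers in increasing cost order.
Take 250 from Vendor 2 at 0.8 — need 2700 more.
Vendor 25 (2.8): use full 150 — 2550 doses to go.
Vendor 6 (3.0): use full 1150 — 1400 doses to go.
Take 1050 from Vendor V at 3.4 — need 350 more.
Vendor 28 at 3.6: take 350 of its 950 — requirement met.
Cost = 250×0.8 + 150×2.8 + 1150×3.0 + 1050×3.4 + 350×3.6 = 8900.

8900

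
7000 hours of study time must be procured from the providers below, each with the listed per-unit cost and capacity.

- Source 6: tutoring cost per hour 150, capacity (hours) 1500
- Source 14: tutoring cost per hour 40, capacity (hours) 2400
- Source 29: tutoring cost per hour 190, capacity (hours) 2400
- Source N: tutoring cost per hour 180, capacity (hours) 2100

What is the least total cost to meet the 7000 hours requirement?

889000

Use providers in increasing cost order.
Take 2400 from Source 14 at 40 → need 4600 more.
Source 6 at 150: take all 1500 hours → 3100 still needed.
Source N at 180: take all 2100 hours → 1000 still needed.
Source 29 at 190: take 1000 of its 2400 → requirement met.
Cost = 2400×40 + 1500×150 + 2100×180 + 1000×190 = 889000.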